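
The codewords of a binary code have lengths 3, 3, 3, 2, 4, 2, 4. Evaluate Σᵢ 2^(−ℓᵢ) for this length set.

1

With common denominator 2^4 = 16: Σ 2^(−ℓᵢ) = 2/16 + 2/16 + 2/16 + 4/16 + 1/16 + 4/16 + 1/16 = 16/16 = 1.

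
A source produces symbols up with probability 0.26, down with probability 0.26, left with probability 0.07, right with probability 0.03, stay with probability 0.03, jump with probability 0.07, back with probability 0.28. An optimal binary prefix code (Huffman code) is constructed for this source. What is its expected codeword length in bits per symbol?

2.39 bits/symbol

Repeatedly combine the two least-probable nodes; the expected code length is the sum of the merged weights.
merge 3/100 + 3/100 → 3/50
merge 3/50 + 7/100 → 13/100
merge 7/100 + 13/100 → 1/5
merge 1/5 + 13/50 → 23/50
merge 13/50 + 7/25 → 27/50
merge 23/50 + 27/50 → 1
L = 3/50 + 13/100 + 1/5 + 23/50 + 27/50 + 1 = 239/100 = 2.39 bits/symbol.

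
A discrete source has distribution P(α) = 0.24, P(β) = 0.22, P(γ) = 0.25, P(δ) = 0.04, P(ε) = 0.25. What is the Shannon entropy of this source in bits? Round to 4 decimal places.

H = −Σ pᵢ log₂ pᵢ.
−0.24·log₂(0.24) = 0.4941
−0.22·log₂(0.22) = 0.4806
−0.25·log₂(0.25) = 0.5000
−0.04·log₂(0.04) = 0.1858
−0.25·log₂(0.25) = 0.5000
Sum ≈ 2.1605 → 2.1605 bits.

2.1605 bits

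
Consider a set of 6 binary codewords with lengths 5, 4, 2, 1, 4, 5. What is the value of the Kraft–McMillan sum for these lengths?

With common denominator 2^5 = 32: Σ 2^(−ℓᵢ) = 1/32 + 2/32 + 8/32 + 16/32 + 2/32 + 1/32 = 30/32 = 0.9375.

0.9375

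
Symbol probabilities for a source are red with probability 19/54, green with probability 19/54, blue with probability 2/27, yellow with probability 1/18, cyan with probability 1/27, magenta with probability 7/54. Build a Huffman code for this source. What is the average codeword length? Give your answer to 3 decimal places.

2.204 bits/symbol

Repeatedly combine the two least-probable nodes; the expected code length is the sum of the merged weights.
merge 1/27 + 1/18 → 5/54
merge 2/27 + 5/54 → 1/6
merge 7/54 + 1/6 → 8/27
merge 8/27 + 19/54 → 35/54
merge 19/54 + 35/54 → 1
L = 5/54 + 1/6 + 8/27 + 35/54 + 1 = 119/54 ≈ 2.204 bits/symbol.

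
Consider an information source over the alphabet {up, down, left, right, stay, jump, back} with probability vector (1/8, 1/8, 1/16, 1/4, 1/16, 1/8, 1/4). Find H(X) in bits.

2.625 bits

Each probability is a power of 1/2, so log₂(1/p) is an integer.
H = Σ p·log₂(1/p) = 1/8·3 + 1/8·3 + 1/16·4 + 1/4·2 + 1/16·4 + 1/8·3 + 1/4·2 = 2.625 bits.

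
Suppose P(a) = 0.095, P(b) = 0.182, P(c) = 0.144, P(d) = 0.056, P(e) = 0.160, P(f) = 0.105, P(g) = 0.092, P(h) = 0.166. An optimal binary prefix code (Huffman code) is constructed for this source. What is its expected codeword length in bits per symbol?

2.966 bits/symbol

Repeatedly combine the two least-probable nodes; the expected code length is the sum of the merged weights.
merge 7/125 + 23/250 → 37/250
merge 19/200 + 21/200 → 1/5
merge 18/125 + 37/250 → 73/250
merge 4/25 + 83/500 → 163/500
merge 91/500 + 1/5 → 191/500
merge 73/250 + 163/500 → 309/500
merge 191/500 + 309/500 → 1
L = 37/250 + 1/5 + 73/250 + 163/500 + 191/500 + 309/500 + 1 = 1483/500 = 2.966 bits/symbol.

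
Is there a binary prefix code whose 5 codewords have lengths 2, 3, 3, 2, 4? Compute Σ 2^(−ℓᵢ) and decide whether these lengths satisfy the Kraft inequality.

With common denominator 2^4 = 16: Σ 2^(−ℓᵢ) = 4/16 + 2/16 + 2/16 + 4/16 + 1/16 = 13/16 = 0.8125.
Kraft's inequality requires Σ ≤ 1; here Σ = 0.8125 ≤ 1, so such a prefix code exists.

0.8125; yes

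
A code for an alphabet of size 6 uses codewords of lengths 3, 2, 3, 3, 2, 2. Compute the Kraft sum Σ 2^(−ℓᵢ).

1.125

With common denominator 2^3 = 8: Σ 2^(−ℓᵢ) = 1/8 + 2/8 + 1/8 + 1/8 + 2/8 + 2/8 = 9/8 = 1.125.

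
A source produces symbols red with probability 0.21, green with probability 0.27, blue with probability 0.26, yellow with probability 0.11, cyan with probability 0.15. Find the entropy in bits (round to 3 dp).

H = −Σ pᵢ log₂ pᵢ.
−0.21·log₂(0.21) = 0.4728
−0.27·log₂(0.27) = 0.5100
−0.26·log₂(0.26) = 0.5053
−0.11·log₂(0.11) = 0.3503
−0.15·log₂(0.15) = 0.4105
Sum ≈ 2.2490 → 2.249 bits.

2.249 bits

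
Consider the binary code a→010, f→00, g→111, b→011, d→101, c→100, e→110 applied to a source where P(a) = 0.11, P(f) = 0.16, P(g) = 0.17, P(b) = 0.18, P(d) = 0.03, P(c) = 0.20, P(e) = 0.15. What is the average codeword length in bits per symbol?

2.84 bits/symbol

L̄ = Σ pᵢ·ℓᵢ = 0.11·3 + 0.16·2 + 0.17·3 + 0.18·3 + 0.03·3 + 0.20·3 + 0.15·3 = 2.84 bits/symbol.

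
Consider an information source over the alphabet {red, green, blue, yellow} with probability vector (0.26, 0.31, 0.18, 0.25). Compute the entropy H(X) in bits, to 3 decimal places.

1.974 bits

H = −Σ pᵢ log₂ pᵢ.
−0.26·log₂(0.26) = 0.5053
−0.31·log₂(0.31) = 0.5238
−0.18·log₂(0.18) = 0.4453
−0.25·log₂(0.25) = 0.5000
Sum ≈ 1.9744 → 1.974 bits.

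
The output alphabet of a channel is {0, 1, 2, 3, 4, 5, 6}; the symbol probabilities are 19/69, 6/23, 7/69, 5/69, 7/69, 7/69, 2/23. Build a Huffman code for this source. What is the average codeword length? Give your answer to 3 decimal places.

2.623 bits/symbol

Repeatedly combine the two least-probable nodes; the expected code length is the sum of the merged weights.
merge 5/69 + 2/23 → 11/69
merge 7/69 + 7/69 → 14/69
merge 7/69 + 11/69 → 6/23
merge 14/69 + 6/23 → 32/69
merge 6/23 + 19/69 → 37/69
merge 32/69 + 37/69 → 1
L = 11/69 + 14/69 + 6/23 + 32/69 + 37/69 + 1 = 181/69 ≈ 2.623 bits/symbol.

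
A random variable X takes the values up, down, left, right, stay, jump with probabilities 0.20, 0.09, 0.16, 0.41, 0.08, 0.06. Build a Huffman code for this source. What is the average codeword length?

2.32 bits/symbol

Repeatedly combine the two least-probable nodes; the expected code length is the sum of the merged weights.
merge 3/50 + 2/25 → 7/50
merge 9/100 + 7/50 → 23/100
merge 4/25 + 1/5 → 9/25
merge 23/100 + 9/25 → 59/100
merge 41/100 + 59/100 → 1
L = 7/50 + 23/100 + 9/25 + 59/100 + 1 = 58/25 = 2.32 bits/symbol.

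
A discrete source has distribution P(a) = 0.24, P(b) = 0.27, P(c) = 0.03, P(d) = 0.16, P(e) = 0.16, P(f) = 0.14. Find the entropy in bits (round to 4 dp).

H = −Σ pᵢ log₂ pᵢ.
−0.24·log₂(0.24) = 0.4941
−0.27·log₂(0.27) = 0.5100
−0.03·log₂(0.03) = 0.1518
−0.16·log₂(0.16) = 0.4230
−0.16·log₂(0.16) = 0.4230
−0.14·log₂(0.14) = 0.3971
Sum ≈ 2.3991 → 2.3991 bits.

2.3991 bits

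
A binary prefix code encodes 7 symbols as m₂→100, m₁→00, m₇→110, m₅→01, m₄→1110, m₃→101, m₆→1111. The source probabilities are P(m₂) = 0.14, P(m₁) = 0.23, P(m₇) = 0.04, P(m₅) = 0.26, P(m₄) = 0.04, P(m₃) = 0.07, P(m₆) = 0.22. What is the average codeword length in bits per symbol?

L̄ = Σ pᵢ·ℓᵢ = 0.14·3 + 0.23·2 + 0.04·3 + 0.26·2 + 0.04·4 + 0.07·3 + 0.22·4 = 2.77 bits/symbol.

2.77 bits/symbol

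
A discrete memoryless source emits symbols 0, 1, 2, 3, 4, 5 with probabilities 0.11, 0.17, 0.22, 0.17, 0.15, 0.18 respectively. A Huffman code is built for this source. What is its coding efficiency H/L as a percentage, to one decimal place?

98.3%

Entropy H = −Σ p log₂ p ≈ 2.5559 bits.
Huffman merges: 11/100+3/20→13/50; 17/100+17/100→17/50; 9/50+11/50→2/5; 13/50+17/50→3/5; 2/5+3/5→1. L = 13/5 ≈ 2.6000.
Efficiency = H/L = 2.5559/2.6000 = 98.3%.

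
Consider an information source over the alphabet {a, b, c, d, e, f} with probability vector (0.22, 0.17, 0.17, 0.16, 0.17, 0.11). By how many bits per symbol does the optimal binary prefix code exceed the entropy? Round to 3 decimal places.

0.052 bits

Entropy H = −Σ p log₂ p ≈ 2.5576 bits.
Huffman merges: 11/100+4/25→27/100; 17/100+17/100→17/50; 17/100+11/50→39/100; 27/100+17/50→61/100; 39/100+61/100→1. L = 261/100 ≈ 2.6100.
L − H = 2.6100 − 2.5576 = 0.052 bits.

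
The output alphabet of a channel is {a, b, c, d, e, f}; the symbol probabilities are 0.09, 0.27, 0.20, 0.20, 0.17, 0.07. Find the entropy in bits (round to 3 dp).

2.455 bits

H = −Σ pᵢ log₂ pᵢ.
−0.09·log₂(0.09) = 0.3127
−0.27·log₂(0.27) = 0.5100
−0.20·log₂(0.20) = 0.4644
−0.20·log₂(0.20) = 0.4644
−0.17·log₂(0.17) = 0.4346
−0.07·log₂(0.07) = 0.2686
Sum ≈ 2.4546 → 2.455 bits.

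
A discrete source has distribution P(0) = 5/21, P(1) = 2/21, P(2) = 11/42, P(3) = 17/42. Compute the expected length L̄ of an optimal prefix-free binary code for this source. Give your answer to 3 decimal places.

1.929 bits/symbol

Repeatedly combine the two least-probable nodes; the expected code length is the sum of the merged weights.
merge 2/21 + 5/21 → 1/3
merge 11/42 + 1/3 → 25/42
merge 17/42 + 25/42 → 1
L = 1/3 + 25/42 + 1 = 27/14 ≈ 1.929 bits/symbol.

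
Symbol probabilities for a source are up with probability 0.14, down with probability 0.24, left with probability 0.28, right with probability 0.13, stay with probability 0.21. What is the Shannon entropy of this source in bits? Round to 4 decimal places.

H = −Σ pᵢ log₂ pᵢ.
−0.14·log₂(0.14) = 0.3971
−0.24·log₂(0.24) = 0.4941
−0.28·log₂(0.28) = 0.5142
−0.13·log₂(0.13) = 0.3826
−0.21·log₂(0.21) = 0.4728
Sum ≈ 2.2609 → 2.2609 bits.

2.2609 bits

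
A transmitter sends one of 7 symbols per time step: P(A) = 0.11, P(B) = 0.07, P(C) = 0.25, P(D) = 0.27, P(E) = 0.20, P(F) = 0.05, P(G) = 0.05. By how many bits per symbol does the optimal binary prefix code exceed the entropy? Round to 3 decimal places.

0.025 bits

Entropy H = −Σ p log₂ p ≈ 2.5254 bits.
Huffman merges: 1/20+1/20→1/10; 7/100+1/10→17/100; 11/100+17/100→7/25; 1/5+1/4→9/20; 27/100+7/25→11/20; 9/20+11/20→1. L = 51/20 ≈ 2.5500.
L − H = 2.5500 − 2.5254 = 0.025 bits.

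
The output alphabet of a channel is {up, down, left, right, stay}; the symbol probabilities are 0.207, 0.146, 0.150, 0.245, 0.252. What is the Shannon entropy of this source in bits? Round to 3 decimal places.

2.284 bits

H = −Σ pᵢ log₂ pᵢ.
−0.207·log₂(0.207) = 0.4704
−0.146·log₂(0.146) = 0.4053
−0.150·log₂(0.150) = 0.4105
−0.245·log₂(0.245) = 0.4971
−0.252·log₂(0.252) = 0.5011
Sum ≈ 2.2844 → 2.284 bits.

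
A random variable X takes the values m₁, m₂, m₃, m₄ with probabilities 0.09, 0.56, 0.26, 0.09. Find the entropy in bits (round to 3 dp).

H = −Σ pᵢ log₂ pᵢ.
−0.09·log₂(0.09) = 0.3127
−0.56·log₂(0.56) = 0.4684
−0.26·log₂(0.26) = 0.5053
−0.09·log₂(0.09) = 0.3127
Sum ≈ 1.5990 → 1.599 bits.

1.599 bits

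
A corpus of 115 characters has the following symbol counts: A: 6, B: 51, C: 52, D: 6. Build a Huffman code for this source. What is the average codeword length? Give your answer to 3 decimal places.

Probabilities are the counts divided by 115.
Repeatedly combine the two least-probable nodes; the expected code length is the sum of the merged weights.
merge 6/115 + 6/115 → 12/115
merge 12/115 + 51/115 → 63/115
merge 52/115 + 63/115 → 1
L = 12/115 + 63/115 + 1 = 38/23 ≈ 1.652 bits/symbol.

1.652 bits/symbol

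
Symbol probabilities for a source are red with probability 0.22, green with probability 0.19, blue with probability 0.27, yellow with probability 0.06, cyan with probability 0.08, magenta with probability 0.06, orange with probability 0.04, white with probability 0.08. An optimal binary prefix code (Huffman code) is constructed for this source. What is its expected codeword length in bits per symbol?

2.74 bits/symbol

Repeatedly combine the two least-probable nodes; the expected code length is the sum of the merged weights.
merge 1/25 + 3/50 → 1/10
merge 3/50 + 2/25 → 7/50
merge 2/25 + 1/10 → 9/50
merge 7/50 + 9/50 → 8/25
merge 19/100 + 11/50 → 41/100
merge 27/100 + 8/25 → 59/100
merge 41/100 + 59/100 → 1
L = 1/10 + 7/50 + 9/50 + 8/25 + 41/100 + 59/100 + 1 = 137/50 = 2.74 bits/symbol.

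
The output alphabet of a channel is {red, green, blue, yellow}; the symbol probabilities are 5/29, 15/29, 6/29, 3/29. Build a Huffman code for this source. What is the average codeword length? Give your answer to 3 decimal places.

1.759 bits/symbol

Repeatedly combine the two least-probable nodes; the expected code length is the sum of the merged weights.
merge 3/29 + 5/29 → 8/29
merge 6/29 + 8/29 → 14/29
merge 14/29 + 15/29 → 1
L = 8/29 + 14/29 + 1 = 51/29 ≈ 1.759 bits/symbol.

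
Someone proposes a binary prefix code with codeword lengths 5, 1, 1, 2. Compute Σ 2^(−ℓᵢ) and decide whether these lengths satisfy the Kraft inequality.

1.28125; no

With common denominator 2^5 = 32: Σ 2^(−ℓᵢ) = 1/32 + 16/32 + 16/32 + 8/32 = 41/32 = 1.28125.
Kraft's inequality requires Σ ≤ 1; here Σ = 1.28125 > 1, so no such prefix code exists.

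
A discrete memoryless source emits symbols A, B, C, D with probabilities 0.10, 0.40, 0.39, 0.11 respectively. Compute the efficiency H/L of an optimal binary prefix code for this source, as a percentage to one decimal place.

Entropy H = −Σ p log₂ p ≈ 1.7410 bits.
Huffman merges: 1/10+11/100→21/100; 21/100+39/100→3/5; 2/5+3/5→1. L = 181/100 ≈ 1.8100.
Efficiency = H/L = 1.7410/1.8100 = 96.2%.

96.2%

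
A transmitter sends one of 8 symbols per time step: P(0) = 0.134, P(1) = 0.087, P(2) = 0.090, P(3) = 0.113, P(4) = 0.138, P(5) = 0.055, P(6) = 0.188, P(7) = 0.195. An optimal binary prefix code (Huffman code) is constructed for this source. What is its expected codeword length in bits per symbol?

Repeatedly combine the two least-probable nodes; the expected code length is the sum of the merged weights.
merge 11/200 + 87/1000 → 71/500
merge 9/100 + 113/1000 → 203/1000
merge 67/500 + 69/500 → 34/125
merge 71/500 + 47/250 → 33/100
merge 39/200 + 203/1000 → 199/500
merge 34/125 + 33/100 → 301/500
merge 199/500 + 301/500 → 1
L = 71/500 + 203/1000 + 34/125 + 33/100 + 199/500 + 301/500 + 1 = 2947/1000 = 2.947 bits/symbol.

2.947 bits/symbol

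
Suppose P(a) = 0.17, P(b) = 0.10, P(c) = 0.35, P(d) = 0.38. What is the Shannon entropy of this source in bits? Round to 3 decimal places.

1.827 bits

H = −Σ pᵢ log₂ pᵢ.
−0.17·log₂(0.17) = 0.4346
−0.10·log₂(0.10) = 0.3322
−0.35·log₂(0.35) = 0.5301
−0.38·log₂(0.38) = 0.5305
Sum ≈ 1.8273 → 1.827 bits.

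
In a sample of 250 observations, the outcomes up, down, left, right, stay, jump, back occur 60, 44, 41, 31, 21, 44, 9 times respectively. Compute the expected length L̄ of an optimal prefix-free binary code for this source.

2.704 bits/symbol

Probabilities are the counts divided by 250.
Repeatedly combine the two least-probable nodes; the expected code length is the sum of the merged weights.
merge 9/250 + 21/250 → 3/25
merge 3/25 + 31/250 → 61/250
merge 41/250 + 22/125 → 17/50
merge 22/125 + 6/25 → 52/125
merge 61/250 + 17/50 → 73/125
merge 52/125 + 73/125 → 1
L = 3/25 + 61/250 + 17/50 + 52/125 + 73/125 + 1 = 338/125 = 2.704 bits/symbol.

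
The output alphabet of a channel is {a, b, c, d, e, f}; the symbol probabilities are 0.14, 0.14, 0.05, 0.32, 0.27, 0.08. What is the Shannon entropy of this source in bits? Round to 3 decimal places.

H = −Σ pᵢ log₂ pᵢ.
−0.14·log₂(0.14) = 0.3971
−0.14·log₂(0.14) = 0.3971
−0.05·log₂(0.05) = 0.2161
−0.32·log₂(0.32) = 0.5260
−0.27·log₂(0.27) = 0.5100
−0.08·log₂(0.08) = 0.2915
Sum ≈ 2.3379 → 2.338 bits.

2.338 bits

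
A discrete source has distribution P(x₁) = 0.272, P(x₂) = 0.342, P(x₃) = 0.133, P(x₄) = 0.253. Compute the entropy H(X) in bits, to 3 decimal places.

H = −Σ pᵢ log₂ pᵢ.
−0.272·log₂(0.272) = 0.5109
−0.342·log₂(0.342) = 0.5294
−0.133·log₂(0.133) = 0.3871
−0.253·log₂(0.253) = 0.5016
Sum ≈ 1.9290 → 1.929 bits.

1.929 bits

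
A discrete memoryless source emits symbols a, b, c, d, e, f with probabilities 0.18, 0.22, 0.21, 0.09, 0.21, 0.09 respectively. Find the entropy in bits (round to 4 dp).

H = −Σ pᵢ log₂ pᵢ.
−0.18·log₂(0.18) = 0.4453
−0.22·log₂(0.22) = 0.4806
−0.21·log₂(0.21) = 0.4728
−0.09·log₂(0.09) = 0.3127
−0.21·log₂(0.21) = 0.4728
−0.09·log₂(0.09) = 0.3127
Sum ≈ 2.4968 → 2.4968 bits.

2.4968 bits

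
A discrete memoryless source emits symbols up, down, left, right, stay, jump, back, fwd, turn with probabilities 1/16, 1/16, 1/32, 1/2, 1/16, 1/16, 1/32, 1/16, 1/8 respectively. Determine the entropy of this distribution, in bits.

Each probability is a power of 1/2, so log₂(1/p) is an integer.
H = Σ p·log₂(1/p) = 1/16·4 + 1/16·4 + 1/32·5 + 1/2·1 + 1/16·4 + 1/16·4 + 1/32·5 + 1/16·4 + 1/8·3 = 2.4375 bits.

2.4375 bits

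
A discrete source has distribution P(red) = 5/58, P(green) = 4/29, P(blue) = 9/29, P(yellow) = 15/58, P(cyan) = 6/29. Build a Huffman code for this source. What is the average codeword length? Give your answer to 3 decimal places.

Repeatedly combine the two least-probable nodes; the expected code length is the sum of the merged weights.
merge 5/58 + 4/29 → 13/58
merge 6/29 + 13/58 → 25/58
merge 15/58 + 9/29 → 33/58
merge 25/58 + 33/58 → 1
L = 13/58 + 25/58 + 33/58 + 1 = 129/58 ≈ 2.224 bits/symbol.

2.224 bits/symbol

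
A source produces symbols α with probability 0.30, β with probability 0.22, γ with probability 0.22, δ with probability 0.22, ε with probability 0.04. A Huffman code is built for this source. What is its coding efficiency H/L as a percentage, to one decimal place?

Entropy H = −Σ p log₂ p ≈ 2.1486 bits.
Huffman merges: 1/25+11/50→13/50; 11/50+11/50→11/25; 13/50+3/10→14/25; 11/25+14/25→1. L = 113/50 ≈ 2.2600.
Efficiency = H/L = 2.1486/2.2600 = 95.1%.

95.1%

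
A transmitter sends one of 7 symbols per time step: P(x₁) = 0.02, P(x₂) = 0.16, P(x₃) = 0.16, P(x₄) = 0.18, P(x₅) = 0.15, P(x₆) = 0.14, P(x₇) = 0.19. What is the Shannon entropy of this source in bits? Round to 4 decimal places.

2.6671 bits

H = −Σ pᵢ log₂ pᵢ.
−0.02·log₂(0.02) = 0.1129
−0.16·log₂(0.16) = 0.4230
−0.16·log₂(0.16) = 0.4230
−0.18·log₂(0.18) = 0.4453
−0.15·log₂(0.15) = 0.4105
−0.14·log₂(0.14) = 0.3971
−0.19·log₂(0.19) = 0.4552
Sum ≈ 2.6671 → 2.6671 bits.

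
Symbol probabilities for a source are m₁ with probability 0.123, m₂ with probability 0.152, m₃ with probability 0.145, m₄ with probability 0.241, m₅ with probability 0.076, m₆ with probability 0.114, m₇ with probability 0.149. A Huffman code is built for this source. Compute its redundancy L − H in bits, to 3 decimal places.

Entropy H = −Σ p log₂ p ≈ 2.7326 bits.
Huffman merges: 19/250+57/500→19/100; 123/1000+29/200→67/250; 149/1000+19/125→301/1000; 19/100+241/1000→431/1000; 67/250+301/1000→569/1000; 431/1000+569/1000→1. L = 2759/1000 ≈ 2.7590.
L − H = 2.7590 − 2.7326 = 0.026 bits.

0.026 bits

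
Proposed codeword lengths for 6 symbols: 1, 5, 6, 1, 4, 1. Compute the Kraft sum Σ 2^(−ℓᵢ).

With common denominator 2^6 = 64: Σ 2^(−ℓᵢ) = 32/64 + 2/64 + 1/64 + 32/64 + 4/64 + 32/64 = 103/64 = 1.609375.

1.609375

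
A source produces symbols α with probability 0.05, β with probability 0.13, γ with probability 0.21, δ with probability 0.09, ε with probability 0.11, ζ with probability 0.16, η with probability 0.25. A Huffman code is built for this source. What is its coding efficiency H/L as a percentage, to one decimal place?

Entropy H = −Σ p log₂ p ≈ 2.6575 bits.
Huffman merges: 1/20+9/100→7/50; 11/100+13/100→6/25; 7/50+4/25→3/10; 21/100+6/25→9/20; 1/4+3/10→11/20; 9/20+11/20→1. L = 67/25 ≈ 2.6800.
Efficiency = H/L = 2.6575/2.6800 = 99.2%.

99.2%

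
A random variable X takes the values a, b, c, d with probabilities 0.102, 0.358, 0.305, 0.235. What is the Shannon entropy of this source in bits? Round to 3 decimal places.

1.880 bits

H = −Σ pᵢ log₂ pᵢ.
−0.102·log₂(0.102) = 0.3359
−0.358·log₂(0.358) = 0.5305
−0.305·log₂(0.305) = 0.5225
−0.235·log₂(0.235) = 0.4910
Sum ≈ 1.8799 → 1.880 bits.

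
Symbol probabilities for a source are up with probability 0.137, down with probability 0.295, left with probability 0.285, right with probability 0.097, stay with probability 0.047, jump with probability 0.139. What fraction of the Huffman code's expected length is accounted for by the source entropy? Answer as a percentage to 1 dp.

Entropy H = −Σ p log₂ p ≈ 2.3581 bits.
Huffman merges: 47/1000+97/1000→18/125; 137/1000+139/1000→69/250; 18/125+69/250→21/50; 57/200+59/200→29/50; 21/50+29/50→1. L = 121/50 ≈ 2.4200.
Efficiency = H/L = 2.3581/2.4200 = 97.4%.

97.4%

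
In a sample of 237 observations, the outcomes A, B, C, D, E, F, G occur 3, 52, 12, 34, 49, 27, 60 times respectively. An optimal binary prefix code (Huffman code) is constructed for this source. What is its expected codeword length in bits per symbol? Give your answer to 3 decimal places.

2.561 bits/symbol

Probabilities are the counts divided by 237.
Repeatedly combine the two least-probable nodes; the expected code length is the sum of the merged weights.
merge 1/79 + 4/79 → 5/79
merge 5/79 + 9/79 → 14/79
merge 34/237 + 14/79 → 76/237
merge 49/237 + 52/237 → 101/237
merge 20/79 + 76/237 → 136/237
merge 101/237 + 136/237 → 1
L = 5/79 + 14/79 + 76/237 + 101/237 + 136/237 + 1 = 607/237 ≈ 2.561 bits/symbol.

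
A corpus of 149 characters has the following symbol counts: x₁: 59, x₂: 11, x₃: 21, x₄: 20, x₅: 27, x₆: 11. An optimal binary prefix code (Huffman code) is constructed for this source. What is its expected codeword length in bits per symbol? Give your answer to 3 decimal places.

Probabilities are the counts divided by 149.
Repeatedly combine the two least-probable nodes; the expected code length is the sum of the merged weights.
merge 11/149 + 11/149 → 22/149
merge 20/149 + 21/149 → 41/149
merge 22/149 + 27/149 → 49/149
merge 41/149 + 49/149 → 90/149
merge 59/149 + 90/149 → 1
L = 22/149 + 41/149 + 49/149 + 90/149 + 1 = 351/149 ≈ 2.356 bits/symbol.

2.356 bits/symbol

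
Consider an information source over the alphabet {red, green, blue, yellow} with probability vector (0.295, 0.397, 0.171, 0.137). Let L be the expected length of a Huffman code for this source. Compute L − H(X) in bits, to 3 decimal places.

Entropy H = −Σ p log₂ p ≈ 1.8773 bits.
Huffman merges: 137/1000+171/1000→77/250; 59/200+77/250→603/1000; 397/1000+603/1000→1. L = 1911/1000 ≈ 1.9110.
L − H = 1.9110 − 1.8773 = 0.034 bits.

0.034 bits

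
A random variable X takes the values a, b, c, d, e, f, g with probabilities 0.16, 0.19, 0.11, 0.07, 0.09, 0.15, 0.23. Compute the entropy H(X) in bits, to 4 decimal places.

2.7080 bits

H = −Σ pᵢ log₂ pᵢ.
−0.16·log₂(0.16) = 0.4230
−0.19·log₂(0.19) = 0.4552
−0.11·log₂(0.11) = 0.3503
−0.07·log₂(0.07) = 0.2686
−0.09·log₂(0.09) = 0.3127
−0.15·log₂(0.15) = 0.4105
−0.23·log₂(0.23) = 0.4877
Sum ≈ 2.7080 → 2.7080 bits.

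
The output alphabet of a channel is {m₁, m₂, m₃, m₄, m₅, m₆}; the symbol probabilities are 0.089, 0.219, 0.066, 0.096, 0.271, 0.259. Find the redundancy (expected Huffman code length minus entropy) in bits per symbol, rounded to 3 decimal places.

Entropy H = −Σ p log₂ p ≈ 2.3891 bits.
Huffman merges: 33/500+89/1000→31/200; 12/125+31/200→251/1000; 219/1000+251/1000→47/100; 259/1000+271/1000→53/100; 47/100+53/100→1. L = 1203/500 ≈ 2.4060.
L − H = 2.4060 − 2.3891 = 0.017 bits.

0.017 bits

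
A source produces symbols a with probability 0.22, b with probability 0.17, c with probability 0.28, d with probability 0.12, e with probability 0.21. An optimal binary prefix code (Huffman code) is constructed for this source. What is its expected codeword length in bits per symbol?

Repeatedly combine the two least-probable nodes; the expected code length is the sum of the merged weights.
merge 3/25 + 17/100 → 29/100
merge 21/100 + 11/50 → 43/100
merge 7/25 + 29/100 → 57/100
merge 43/100 + 57/100 → 1
L = 29/100 + 43/100 + 57/100 + 1 = 229/100 = 2.29 bits/symbol.

2.29 bits/symbol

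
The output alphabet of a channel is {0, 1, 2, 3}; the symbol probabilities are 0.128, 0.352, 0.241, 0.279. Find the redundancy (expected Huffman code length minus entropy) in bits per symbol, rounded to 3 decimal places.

Entropy H = −Σ p log₂ p ≈ 1.9184 bits.
Huffman merges: 16/125+241/1000→369/1000; 279/1000+44/125→631/1000; 369/1000+631/1000→1. L = 2 ≈ 2.0000.
L − H = 2.0000 − 1.9184 = 0.082 bits.

0.082 bits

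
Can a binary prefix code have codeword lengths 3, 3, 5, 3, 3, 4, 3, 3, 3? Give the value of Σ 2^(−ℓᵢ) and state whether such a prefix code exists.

With common denominator 2^5 = 32: Σ 2^(−ℓᵢ) = 4/32 + 4/32 + 1/32 + 4/32 + 4/32 + 2/32 + 4/32 + 4/32 + 4/32 = 31/32 = 0.96875.
Kraft's inequality requires Σ ≤ 1; here Σ = 0.96875 ≤ 1, so such a prefix code exists.

0.96875; yes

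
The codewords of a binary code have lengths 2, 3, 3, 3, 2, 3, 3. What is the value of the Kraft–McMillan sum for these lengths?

With common denominator 2^3 = 8: Σ 2^(−ℓᵢ) = 2/8 + 1/8 + 1/8 + 1/8 + 2/8 + 1/8 + 1/8 = 9/8 = 1.125.

1.125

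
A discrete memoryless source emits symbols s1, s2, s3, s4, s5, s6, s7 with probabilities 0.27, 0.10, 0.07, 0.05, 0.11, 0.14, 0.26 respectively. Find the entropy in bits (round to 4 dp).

2.5796 bits

H = −Σ pᵢ log₂ pᵢ.
−0.27·log₂(0.27) = 0.5100
−0.10·log₂(0.10) = 0.3322
−0.07·log₂(0.07) = 0.2686
−0.05·log₂(0.05) = 0.2161
−0.11·log₂(0.11) = 0.3503
−0.14·log₂(0.14) = 0.3971
−0.26·log₂(0.26) = 0.5053
Sum ≈ 2.5796 → 2.5796 bits.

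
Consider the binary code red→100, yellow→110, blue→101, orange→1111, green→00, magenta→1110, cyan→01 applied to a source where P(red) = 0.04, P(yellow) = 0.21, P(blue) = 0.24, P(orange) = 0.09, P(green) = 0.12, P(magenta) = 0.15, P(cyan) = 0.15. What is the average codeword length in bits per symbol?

2.97 bits/symbol

L̄ = Σ pᵢ·ℓᵢ = 0.04·3 + 0.21·3 + 0.24·3 + 0.09·4 + 0.12·2 + 0.15·4 + 0.15·2 = 2.97 bits/symbol.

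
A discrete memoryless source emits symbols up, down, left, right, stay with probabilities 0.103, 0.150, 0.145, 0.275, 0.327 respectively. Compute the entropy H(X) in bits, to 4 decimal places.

H = −Σ pᵢ log₂ pᵢ.
−0.103·log₂(0.103) = 0.3378
−0.150·log₂(0.150) = 0.4105
−0.145·log₂(0.145) = 0.4040
−0.275·log₂(0.275) = 0.5122
−0.327·log₂(0.327) = 0.5273
Sum ≈ 2.1918 → 2.1918 bits.

2.1918 bits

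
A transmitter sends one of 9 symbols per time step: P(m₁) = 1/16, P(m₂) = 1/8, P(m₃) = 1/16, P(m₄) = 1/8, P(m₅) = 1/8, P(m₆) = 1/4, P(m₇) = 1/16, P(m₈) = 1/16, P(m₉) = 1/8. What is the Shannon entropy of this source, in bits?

Each probability is a power of 1/2, so log₂(1/p) is an integer.
H = Σ p·log₂(1/p) = 1/16·4 + 1/8·3 + 1/16·4 + 1/8·3 + 1/8·3 + 1/4·2 + 1/16·4 + 1/16·4 + 1/8·3 = 3 bits.

3 bits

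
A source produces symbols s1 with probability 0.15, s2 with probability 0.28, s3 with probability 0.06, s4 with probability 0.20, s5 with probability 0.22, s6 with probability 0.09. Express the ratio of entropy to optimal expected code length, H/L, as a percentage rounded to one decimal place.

99.0%

Entropy H = −Σ p log₂ p ≈ 2.4259 bits.
Huffman merges: 3/50+9/100→3/20; 3/20+3/20→3/10; 1/5+11/50→21/50; 7/25+3/10→29/50; 21/50+29/50→1. L = 49/20 ≈ 2.4500.
Efficiency = H/L = 2.4259/2.4500 = 99.0%.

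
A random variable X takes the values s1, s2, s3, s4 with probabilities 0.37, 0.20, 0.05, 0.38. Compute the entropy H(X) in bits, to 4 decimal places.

1.7417 bits

H = −Σ pᵢ log₂ pᵢ.
−0.37·log₂(0.37) = 0.5307
−0.20·log₂(0.20) = 0.4644
−0.05·log₂(0.05) = 0.2161
−0.38·log₂(0.38) = 0.5305
Sum ≈ 1.7417 → 1.7417 bits.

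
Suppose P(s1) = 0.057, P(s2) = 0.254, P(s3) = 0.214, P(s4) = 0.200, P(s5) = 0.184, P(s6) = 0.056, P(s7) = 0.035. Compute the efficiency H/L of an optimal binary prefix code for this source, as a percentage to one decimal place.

98.4%

Entropy H = −Σ p log₂ p ≈ 2.5297 bits.
Huffman merges: 7/200+7/125→91/1000; 57/1000+91/1000→37/250; 37/250+23/125→83/250; 1/5+107/500→207/500; 127/500+83/250→293/500; 207/500+293/500→1. L = 2571/1000 ≈ 2.5710.
Efficiency = H/L = 2.5297/2.5710 = 98.4%.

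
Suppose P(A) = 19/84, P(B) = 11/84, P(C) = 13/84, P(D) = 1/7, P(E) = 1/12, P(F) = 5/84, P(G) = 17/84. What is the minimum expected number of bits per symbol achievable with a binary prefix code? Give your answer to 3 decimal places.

Repeatedly combine the two least-probable nodes; the expected code length is the sum of the merged weights.
merge 5/84 + 1/12 → 1/7
merge 11/84 + 1/7 → 23/84
merge 1/7 + 13/84 → 25/84
merge 17/84 + 19/84 → 3/7
merge 23/84 + 25/84 → 4/7
merge 3/7 + 4/7 → 1
L = 1/7 + 23/84 + 25/84 + 3/7 + 4/7 + 1 = 19/7 ≈ 2.714 bits/symbol.

2.714 bits/symbol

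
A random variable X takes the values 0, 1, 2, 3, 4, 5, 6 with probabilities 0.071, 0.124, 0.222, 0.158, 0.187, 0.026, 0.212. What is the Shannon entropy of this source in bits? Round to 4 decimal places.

2.6107 bits

H = −Σ pᵢ log₂ pᵢ.
−0.071·log₂(0.071) = 0.2709
−0.124·log₂(0.124) = 0.3734
−0.222·log₂(0.222) = 0.4820
−0.158·log₂(0.158) = 0.4206
−0.187·log₂(0.187) = 0.4523
−0.026·log₂(0.026) = 0.1369
−0.212·log₂(0.212) = 0.4744
Sum ≈ 2.6107 → 2.6107 bits.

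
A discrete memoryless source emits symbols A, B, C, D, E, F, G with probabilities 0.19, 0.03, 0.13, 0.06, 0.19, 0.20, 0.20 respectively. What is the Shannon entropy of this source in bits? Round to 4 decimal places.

2.6172 bits

H = −Σ pᵢ log₂ pᵢ.
−0.19·log₂(0.19) = 0.4552
−0.03·log₂(0.03) = 0.1518
−0.13·log₂(0.13) = 0.3826
−0.06·log₂(0.06) = 0.2435
−0.19·log₂(0.19) = 0.4552
−0.20·log₂(0.20) = 0.4644
−0.20·log₂(0.20) = 0.4644
Sum ≈ 2.6172 → 2.6172 bits.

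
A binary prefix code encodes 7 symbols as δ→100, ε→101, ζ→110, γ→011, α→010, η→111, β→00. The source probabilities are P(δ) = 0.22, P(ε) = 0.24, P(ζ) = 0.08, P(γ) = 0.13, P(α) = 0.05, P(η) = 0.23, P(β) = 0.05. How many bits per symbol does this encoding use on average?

L̄ = Σ pᵢ·ℓᵢ = 0.22·3 + 0.24·3 + 0.08·3 + 0.13·3 + 0.05·3 + 0.23·3 + 0.05·2 = 2.95 bits/symbol.

2.95 bits/symbol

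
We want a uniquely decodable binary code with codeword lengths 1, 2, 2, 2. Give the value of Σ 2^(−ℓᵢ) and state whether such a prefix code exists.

1.25; no

With common denominator 2^2 = 4: Σ 2^(−ℓᵢ) = 2/4 + 1/4 + 1/4 + 1/4 = 5/4 = 1.25.
Kraft's inequality requires Σ ≤ 1; here Σ = 1.25 > 1, so no such prefix code exists.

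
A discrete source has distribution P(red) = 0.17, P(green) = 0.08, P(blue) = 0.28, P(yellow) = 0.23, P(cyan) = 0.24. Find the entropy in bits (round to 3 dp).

H = −Σ pᵢ log₂ pᵢ.
−0.17·log₂(0.17) = 0.4346
−0.08·log₂(0.08) = 0.2915
−0.28·log₂(0.28) = 0.5142
−0.23·log₂(0.23) = 0.4877
−0.24·log₂(0.24) = 0.4941
Sum ≈ 2.2221 → 2.222 bits.

2.222 bits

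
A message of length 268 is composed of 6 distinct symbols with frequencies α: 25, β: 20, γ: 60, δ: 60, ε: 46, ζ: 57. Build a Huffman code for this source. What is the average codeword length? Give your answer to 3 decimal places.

2.507 bits/symbol

Probabilities are the counts divided by 268.
Repeatedly combine the two least-probable nodes; the expected code length is the sum of the merged weights.
merge 5/67 + 25/268 → 45/268
merge 45/268 + 23/134 → 91/268
merge 57/268 + 15/67 → 117/268
merge 15/67 + 91/268 → 151/268
merge 117/268 + 151/268 → 1
L = 45/268 + 91/268 + 117/268 + 151/268 + 1 = 168/67 ≈ 2.507 bits/symbol.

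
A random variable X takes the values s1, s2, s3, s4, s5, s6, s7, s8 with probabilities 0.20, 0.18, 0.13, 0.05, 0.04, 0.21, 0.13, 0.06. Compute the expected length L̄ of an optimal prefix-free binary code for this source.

2.83 bits/symbol

Repeatedly combine the two least-probable nodes; the expected code length is the sum of the merged weights.
merge 1/25 + 1/20 → 9/100
merge 3/50 + 9/100 → 3/20
merge 13/100 + 13/100 → 13/50
merge 3/20 + 9/50 → 33/100
merge 1/5 + 21/100 → 41/100
merge 13/50 + 33/100 → 59/100
merge 41/100 + 59/100 → 1
L = 9/100 + 3/20 + 13/50 + 33/100 + 41/100 + 59/100 + 1 = 283/100 = 2.83 bits/symbol.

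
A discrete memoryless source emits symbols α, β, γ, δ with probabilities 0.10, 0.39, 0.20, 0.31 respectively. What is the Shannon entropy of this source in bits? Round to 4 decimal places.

H = −Σ pᵢ log₂ pᵢ.
−0.10·log₂(0.10) = 0.3322
−0.39·log₂(0.39) = 0.5298
−0.20·log₂(0.20) = 0.4644
−0.31·log₂(0.31) = 0.5238
Sum ≈ 1.8502 → 1.8502 bits.

1.8502 bits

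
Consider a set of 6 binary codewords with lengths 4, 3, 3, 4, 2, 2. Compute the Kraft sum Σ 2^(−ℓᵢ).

With common denominator 2^4 = 16: Σ 2^(−ℓᵢ) = 1/16 + 2/16 + 2/16 + 1/16 + 4/16 + 4/16 = 14/16 = 0.875.

0.875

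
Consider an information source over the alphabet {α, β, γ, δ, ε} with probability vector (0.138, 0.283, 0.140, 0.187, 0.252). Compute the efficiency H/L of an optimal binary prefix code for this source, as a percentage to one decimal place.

99.2%

Entropy H = −Σ p log₂ p ≈ 2.2602 bits.
Huffman merges: 69/500+7/50→139/500; 187/1000+63/250→439/1000; 139/500+283/1000→561/1000; 439/1000+561/1000→1. L = 1139/500 ≈ 2.2780.
Efficiency = H/L = 2.2602/2.2780 = 99.2%.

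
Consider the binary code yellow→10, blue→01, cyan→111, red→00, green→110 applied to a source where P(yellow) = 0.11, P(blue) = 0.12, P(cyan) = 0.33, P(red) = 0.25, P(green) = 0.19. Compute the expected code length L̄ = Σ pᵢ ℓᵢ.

L̄ = Σ pᵢ·ℓᵢ = 0.11·2 + 0.12·2 + 0.33·3 + 0.25·2 + 0.19·3 = 2.52 bits/symbol.

2.52 bits/symbol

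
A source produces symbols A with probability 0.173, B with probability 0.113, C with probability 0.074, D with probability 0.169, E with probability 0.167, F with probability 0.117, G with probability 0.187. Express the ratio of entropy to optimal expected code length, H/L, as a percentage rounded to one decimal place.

97.8%

Entropy H = −Σ p log₂ p ≈ 2.7505 bits.
Huffman merges: 37/500+113/1000→187/1000; 117/1000+167/1000→71/250; 169/1000+173/1000→171/500; 187/1000+187/1000→187/500; 71/250+171/500→313/500; 187/500+313/500→1. L = 2813/1000 ≈ 2.8130.
Efficiency = H/L = 2.7505/2.8130 = 97.8%.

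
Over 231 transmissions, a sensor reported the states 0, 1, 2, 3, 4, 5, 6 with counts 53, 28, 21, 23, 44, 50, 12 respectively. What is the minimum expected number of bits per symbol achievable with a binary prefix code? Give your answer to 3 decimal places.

2.697 bits/symbol

Probabilities are the counts divided by 231.
Repeatedly combine the two least-probable nodes; the expected code length is the sum of the merged weights.
merge 4/77 + 1/11 → 1/7
merge 23/231 + 4/33 → 17/77
merge 1/7 + 4/21 → 1/3
merge 50/231 + 17/77 → 101/231
merge 53/231 + 1/3 → 130/231
merge 101/231 + 130/231 → 1
L = 1/7 + 17/77 + 1/3 + 101/231 + 130/231 + 1 = 89/33 ≈ 2.697 bits/symbol.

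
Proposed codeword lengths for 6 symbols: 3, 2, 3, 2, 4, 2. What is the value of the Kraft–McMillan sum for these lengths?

1.0625

With common denominator 2^4 = 16: Σ 2^(−ℓᵢ) = 2/16 + 4/16 + 2/16 + 4/16 + 1/16 + 4/16 = 17/16 = 1.0625.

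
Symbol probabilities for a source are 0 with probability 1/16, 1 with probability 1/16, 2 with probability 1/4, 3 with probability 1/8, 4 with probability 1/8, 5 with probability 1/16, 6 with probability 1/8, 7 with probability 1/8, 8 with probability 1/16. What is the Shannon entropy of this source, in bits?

3 bits

Each probability is a power of 1/2, so log₂(1/p) is an integer.
H = Σ p·log₂(1/p) = 1/16·4 + 1/16·4 + 1/4·2 + 1/8·3 + 1/8·3 + 1/16·4 + 1/8·3 + 1/8·3 + 1/16·4 = 3 bits.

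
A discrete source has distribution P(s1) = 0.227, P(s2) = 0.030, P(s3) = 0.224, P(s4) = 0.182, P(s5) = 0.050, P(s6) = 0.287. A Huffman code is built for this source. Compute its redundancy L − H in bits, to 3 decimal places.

Entropy H = −Σ p log₂ p ≈ 2.3012 bits.
Huffman merges: 3/100+1/20→2/25; 2/25+91/500→131/500; 28/125+227/1000→451/1000; 131/500+287/1000→549/1000; 451/1000+549/1000→1. L = 1171/500 ≈ 2.3420.
L − H = 2.3420 − 2.3012 = 0.041 bits.

0.041 bits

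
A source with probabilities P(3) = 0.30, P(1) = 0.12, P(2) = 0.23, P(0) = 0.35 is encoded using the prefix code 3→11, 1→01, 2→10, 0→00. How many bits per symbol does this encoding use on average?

L̄ = Σ pᵢ·ℓᵢ = 0.30·2 + 0.12·2 + 0.23·2 + 0.35·2 = 2 bits/symbol.

2 bits/symbol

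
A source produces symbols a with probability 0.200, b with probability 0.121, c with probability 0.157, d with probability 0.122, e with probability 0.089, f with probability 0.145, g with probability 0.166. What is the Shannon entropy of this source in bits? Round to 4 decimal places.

H = −Σ pᵢ log₂ pᵢ.
−0.200·log₂(0.200) = 0.4644
−0.121·log₂(0.121) = 0.3687
−0.157·log₂(0.157) = 0.4194
−0.122·log₂(0.122) = 0.3703
−0.089·log₂(0.089) = 0.3106
−0.145·log₂(0.145) = 0.4040
−0.166·log₂(0.166) = 0.4301
Sum ≈ 2.7673 → 2.7673 bits.

2.7673 bits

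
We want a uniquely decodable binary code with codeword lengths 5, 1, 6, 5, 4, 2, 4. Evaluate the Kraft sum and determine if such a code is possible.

With common denominator 2^6 = 64: Σ 2^(−ℓᵢ) = 2/64 + 32/64 + 1/64 + 2/64 + 4/64 + 16/64 + 4/64 = 61/64 = 0.953125.
Kraft's inequality requires Σ ≤ 1; here Σ = 0.953125 ≤ 1, so such a prefix code exists.

0.953125; yes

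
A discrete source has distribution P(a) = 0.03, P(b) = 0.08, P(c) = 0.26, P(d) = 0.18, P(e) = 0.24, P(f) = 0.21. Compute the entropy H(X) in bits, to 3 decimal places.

2.361 bits

H = −Σ pᵢ log₂ pᵢ.
−0.03·log₂(0.03) = 0.1518
−0.08·log₂(0.08) = 0.2915
−0.26·log₂(0.26) = 0.5053
−0.18·log₂(0.18) = 0.4453
−0.24·log₂(0.24) = 0.4941
−0.21·log₂(0.21) = 0.4728
Sum ≈ 2.3608 → 2.361 bits.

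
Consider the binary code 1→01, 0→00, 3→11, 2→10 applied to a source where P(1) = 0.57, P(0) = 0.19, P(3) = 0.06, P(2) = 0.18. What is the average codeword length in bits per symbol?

L̄ = Σ pᵢ·ℓᵢ = 0.57·2 + 0.19·2 + 0.06·2 + 0.18·2 = 2 bits/symbol.

2 bits/symbol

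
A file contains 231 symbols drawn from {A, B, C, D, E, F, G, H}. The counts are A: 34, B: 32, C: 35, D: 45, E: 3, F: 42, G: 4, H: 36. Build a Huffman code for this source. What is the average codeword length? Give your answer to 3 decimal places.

2.823 bits/symbol

Probabilities are the counts divided by 231.
Repeatedly combine the two least-probable nodes; the expected code length is the sum of the merged weights.
merge 1/77 + 4/231 → 1/33
merge 1/33 + 32/231 → 13/77
merge 34/231 + 5/33 → 23/77
merge 12/77 + 13/77 → 25/77
merge 2/11 + 15/77 → 29/77
merge 23/77 + 25/77 → 48/77
merge 29/77 + 48/77 → 1
L = 1/33 + 13/77 + 23/77 + 25/77 + 29/77 + 48/77 + 1 = 652/231 ≈ 2.823 bits/symbol.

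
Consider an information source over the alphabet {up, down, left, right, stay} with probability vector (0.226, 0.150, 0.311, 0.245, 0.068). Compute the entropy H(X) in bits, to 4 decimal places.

2.1804 bits

H = −Σ pᵢ log₂ pᵢ.
−0.226·log₂(0.226) = 0.4849
−0.150·log₂(0.150) = 0.4105
−0.311·log₂(0.311) = 0.5240
−0.245·log₂(0.245) = 0.4971
−0.068·log₂(0.068) = 0.2637
Sum ≈ 2.1804 → 2.1804 bits.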